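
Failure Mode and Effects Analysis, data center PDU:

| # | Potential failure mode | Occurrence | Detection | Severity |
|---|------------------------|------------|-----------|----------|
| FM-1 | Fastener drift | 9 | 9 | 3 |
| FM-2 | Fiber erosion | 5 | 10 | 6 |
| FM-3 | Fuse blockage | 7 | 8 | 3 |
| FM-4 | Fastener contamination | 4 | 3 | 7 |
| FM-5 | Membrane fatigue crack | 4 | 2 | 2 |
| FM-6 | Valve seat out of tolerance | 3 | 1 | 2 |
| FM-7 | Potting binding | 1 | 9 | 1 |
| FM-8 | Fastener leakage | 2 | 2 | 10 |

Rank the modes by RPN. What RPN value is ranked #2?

RPN = Severity × Occurrence × Detection:
  FM-1: 3 × 9 × 9 = 243
  FM-2: 6 × 5 × 10 = 300
  FM-3: 3 × 7 × 8 = 168
  FM-4: 7 × 4 × 3 = 84
  FM-5: 2 × 4 × 2 = 16
  FM-6: 2 × 3 × 1 = 6
  FM-7: 1 × 1 × 9 = 9
  FM-8: 10 × 2 × 2 = 40
Sorted descending: 300, 243, 168, 84, 40, 16, 9, 6.
The second-highest RPN is 243 (FM-1).

243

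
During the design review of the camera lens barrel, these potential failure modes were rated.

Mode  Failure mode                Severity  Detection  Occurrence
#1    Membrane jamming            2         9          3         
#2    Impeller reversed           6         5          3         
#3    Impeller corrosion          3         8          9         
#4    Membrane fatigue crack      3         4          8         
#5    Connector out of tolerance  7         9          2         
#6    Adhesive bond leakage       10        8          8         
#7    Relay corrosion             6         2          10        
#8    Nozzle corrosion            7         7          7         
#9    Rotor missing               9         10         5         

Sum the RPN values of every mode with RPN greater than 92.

RPN = Severity × Occurrence × Detection:
  #1: 2 × 3 × 9 = 54
  #2: 6 × 3 × 5 = 90
  #3: 3 × 9 × 8 = 216
  #4: 3 × 8 × 4 = 96
  #5: 7 × 2 × 9 = 126
  #6: 10 × 8 × 8 = 640
  #7: 6 × 10 × 2 = 120
  #8: 7 × 7 × 7 = 343
  #9: 9 × 5 × 10 = 450
RPN > 92: #3 (216), #4 (96), #5 (126), #6 (640), #7 (120), #8 (343), #9 (450).
Sum: 216 + 96 + 126 + 640 + 120 + 343 + 450 = 1991.

1991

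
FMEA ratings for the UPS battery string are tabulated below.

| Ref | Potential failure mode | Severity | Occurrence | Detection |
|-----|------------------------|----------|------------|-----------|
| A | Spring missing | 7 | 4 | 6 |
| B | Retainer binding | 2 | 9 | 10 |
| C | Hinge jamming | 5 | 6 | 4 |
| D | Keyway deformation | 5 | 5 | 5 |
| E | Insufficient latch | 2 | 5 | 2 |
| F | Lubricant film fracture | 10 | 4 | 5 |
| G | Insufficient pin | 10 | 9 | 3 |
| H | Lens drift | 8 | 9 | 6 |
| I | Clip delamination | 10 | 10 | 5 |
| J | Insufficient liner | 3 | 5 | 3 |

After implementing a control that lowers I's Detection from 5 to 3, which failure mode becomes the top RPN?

H

RPN = Severity × Occurrence × Detection:
  A: 7 × 4 × 6 = 168
  B: 2 × 9 × 10 = 180
  C: 5 × 6 × 4 = 120
  D: 5 × 5 × 5 = 125
  E: 2 × 5 × 2 = 20
  F: 10 × 4 × 5 = 200
  G: 10 × 9 × 3 = 270
  H: 8 × 9 × 6 = 432
  I: 10 × 10 × 5 = 500
  J: 3 × 5 × 3 = 45
After action: I → 10 × 10 × 3 = 300.
Revised RPNs: H=432, I=300, G=270, F=200, B=180, A=168, D=125, C=120, J=45, E=20.
Highest is now H (432).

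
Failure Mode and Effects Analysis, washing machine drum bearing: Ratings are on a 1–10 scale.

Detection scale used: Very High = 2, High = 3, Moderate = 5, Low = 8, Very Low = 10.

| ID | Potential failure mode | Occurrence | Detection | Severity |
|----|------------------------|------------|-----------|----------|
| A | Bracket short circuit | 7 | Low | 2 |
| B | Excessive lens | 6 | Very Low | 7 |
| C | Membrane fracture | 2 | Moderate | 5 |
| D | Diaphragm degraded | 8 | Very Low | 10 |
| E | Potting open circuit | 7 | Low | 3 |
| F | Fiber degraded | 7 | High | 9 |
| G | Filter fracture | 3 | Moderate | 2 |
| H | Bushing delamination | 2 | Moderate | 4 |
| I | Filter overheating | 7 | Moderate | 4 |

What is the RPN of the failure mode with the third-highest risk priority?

RPN = Severity × Occurrence × Detection:
  A: 2 × 7 × 8 = 112
  B: 7 × 6 × 10 = 420
  C: 5 × 2 × 5 = 50
  D: 10 × 8 × 10 = 800
  E: 3 × 7 × 8 = 168
  F: 9 × 7 × 3 = 189
  G: 2 × 3 × 5 = 30
  H: 4 × 2 × 5 = 40
  I: 4 × 7 × 5 = 140
Sorted descending: 800, 420, 189, 168, 140, 112, 50, 40, 30.
The third-highest RPN is 189 (F).

189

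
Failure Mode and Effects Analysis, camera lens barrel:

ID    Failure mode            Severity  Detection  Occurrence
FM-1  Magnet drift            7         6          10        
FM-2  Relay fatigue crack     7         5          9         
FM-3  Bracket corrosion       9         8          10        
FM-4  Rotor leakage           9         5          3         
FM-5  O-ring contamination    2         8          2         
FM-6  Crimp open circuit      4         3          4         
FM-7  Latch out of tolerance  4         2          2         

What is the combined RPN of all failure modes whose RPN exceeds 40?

1638

RPN = Severity × Occurrence × Detection:
  FM-1: 7 × 10 × 6 = 420
  FM-2: 7 × 9 × 5 = 315
  FM-3: 9 × 10 × 8 = 720
  FM-4: 9 × 3 × 5 = 135
  FM-5: 2 × 2 × 8 = 32
  FM-6: 4 × 4 × 3 = 48
  FM-7: 4 × 2 × 2 = 16
RPN > 40: FM-1 (420), FM-2 (315), FM-3 (720), FM-4 (135), FM-6 (48).
Sum: 420 + 315 + 720 + 135 + 48 = 1638.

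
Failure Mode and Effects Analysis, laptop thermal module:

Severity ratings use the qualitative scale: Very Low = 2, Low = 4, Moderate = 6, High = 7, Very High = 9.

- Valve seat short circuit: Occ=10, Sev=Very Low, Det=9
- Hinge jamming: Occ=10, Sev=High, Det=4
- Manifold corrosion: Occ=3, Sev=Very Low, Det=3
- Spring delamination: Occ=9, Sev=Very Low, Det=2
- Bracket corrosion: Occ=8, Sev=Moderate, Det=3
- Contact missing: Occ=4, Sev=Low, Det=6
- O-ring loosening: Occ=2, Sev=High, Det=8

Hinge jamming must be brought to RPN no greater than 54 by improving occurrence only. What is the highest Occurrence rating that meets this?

Hinge jamming: S=7, O=10, D=4 → current RPN = 280.
Fixed product = 28. Need 28 × O ≤ 54, so O ≤ 54/28 = 1.93.
Maximum integer Occurrence rating = 1 (gives RPN 28; O=2 would give 56 > 54).

1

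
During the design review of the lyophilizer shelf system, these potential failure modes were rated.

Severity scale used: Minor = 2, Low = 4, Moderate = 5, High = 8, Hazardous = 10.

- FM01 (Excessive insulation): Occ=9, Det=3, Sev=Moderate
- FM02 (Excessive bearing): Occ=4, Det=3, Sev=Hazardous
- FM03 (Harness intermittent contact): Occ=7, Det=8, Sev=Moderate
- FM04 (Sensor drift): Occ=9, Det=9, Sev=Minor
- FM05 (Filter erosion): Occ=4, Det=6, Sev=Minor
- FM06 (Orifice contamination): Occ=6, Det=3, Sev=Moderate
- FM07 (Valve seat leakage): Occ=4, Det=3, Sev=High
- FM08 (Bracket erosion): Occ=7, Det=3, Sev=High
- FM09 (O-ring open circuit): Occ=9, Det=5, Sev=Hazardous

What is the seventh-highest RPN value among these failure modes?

96

RPN = Severity × Occurrence × Detection:
  FM01: 5 × 9 × 3 = 135
  FM02: 10 × 4 × 3 = 120
  FM03: 5 × 7 × 8 = 280
  FM04: 2 × 9 × 9 = 162
  FM05: 2 × 4 × 6 = 48
  FM06: 5 × 6 × 3 = 90
  FM07: 8 × 4 × 3 = 96
  FM08: 8 × 7 × 3 = 168
  FM09: 10 × 9 × 5 = 450
Sorted descending: 450, 280, 168, 162, 135, 120, 96, 90, 48.
The seventh-highest RPN is 96 (FM07).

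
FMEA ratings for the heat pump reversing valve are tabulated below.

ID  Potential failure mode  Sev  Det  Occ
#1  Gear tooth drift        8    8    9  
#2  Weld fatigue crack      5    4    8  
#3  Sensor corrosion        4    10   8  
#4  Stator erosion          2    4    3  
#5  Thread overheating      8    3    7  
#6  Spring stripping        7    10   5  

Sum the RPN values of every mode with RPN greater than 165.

1414

RPN = Severity × Occurrence × Detection:
  #1: 8 × 9 × 8 = 576
  #2: 5 × 8 × 4 = 160
  #3: 4 × 8 × 10 = 320
  #4: 2 × 3 × 4 = 24
  #5: 8 × 7 × 3 = 168
  #6: 7 × 5 × 10 = 350
RPN > 165: #1 (576), #3 (320), #5 (168), #6 (350).
Sum: 576 + 320 + 168 + 350 = 1414.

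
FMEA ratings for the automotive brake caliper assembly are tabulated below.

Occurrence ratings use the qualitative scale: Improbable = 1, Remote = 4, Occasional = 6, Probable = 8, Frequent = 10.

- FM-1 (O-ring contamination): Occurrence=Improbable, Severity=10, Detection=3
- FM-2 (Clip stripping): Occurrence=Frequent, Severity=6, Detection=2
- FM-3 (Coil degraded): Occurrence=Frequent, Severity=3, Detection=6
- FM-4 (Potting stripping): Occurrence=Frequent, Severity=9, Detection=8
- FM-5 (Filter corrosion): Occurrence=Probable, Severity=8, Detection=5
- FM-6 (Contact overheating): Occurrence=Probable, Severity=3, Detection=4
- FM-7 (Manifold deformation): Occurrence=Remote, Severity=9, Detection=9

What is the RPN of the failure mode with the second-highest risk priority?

RPN = Severity × Occurrence × Detection:
  FM-1: 10 × 1 × 3 = 30
  FM-2: 6 × 10 × 2 = 120
  FM-3: 3 × 10 × 6 = 180
  FM-4: 9 × 10 × 8 = 720
  FM-5: 8 × 8 × 5 = 320
  FM-6: 3 × 8 × 4 = 96
  FM-7: 9 × 4 × 9 = 324
Sorted descending: 720, 324, 320, 180, 120, 96, 30.
The second-highest RPN is 324 (FM-7).

324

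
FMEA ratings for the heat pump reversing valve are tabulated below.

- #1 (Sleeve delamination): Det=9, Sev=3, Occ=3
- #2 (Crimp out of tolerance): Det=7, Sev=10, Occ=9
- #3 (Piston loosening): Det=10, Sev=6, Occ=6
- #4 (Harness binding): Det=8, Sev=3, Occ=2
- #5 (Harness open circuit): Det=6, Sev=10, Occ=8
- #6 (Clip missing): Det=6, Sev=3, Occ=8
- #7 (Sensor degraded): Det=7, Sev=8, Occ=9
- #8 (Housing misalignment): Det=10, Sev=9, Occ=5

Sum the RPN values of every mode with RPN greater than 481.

RPN = Severity × Occurrence × Detection:
  #1: 3 × 3 × 9 = 81
  #2: 10 × 9 × 7 = 630
  #3: 6 × 6 × 10 = 360
  #4: 3 × 2 × 8 = 48
  #5: 10 × 8 × 6 = 480
  #6: 3 × 8 × 6 = 144
  #7: 8 × 9 × 7 = 504
  #8: 9 × 5 × 10 = 450
RPN > 481: #2 (630), #7 (504).
Sum: 630 + 504 = 1134.

1134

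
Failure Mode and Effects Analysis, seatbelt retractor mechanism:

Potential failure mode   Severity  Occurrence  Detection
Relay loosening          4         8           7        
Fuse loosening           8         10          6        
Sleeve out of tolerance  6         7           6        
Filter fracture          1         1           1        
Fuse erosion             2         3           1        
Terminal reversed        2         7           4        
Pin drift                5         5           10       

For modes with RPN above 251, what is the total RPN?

RPN = Severity × Occurrence × Detection:
  Relay loosening: 4 × 8 × 7 = 224
  Fuse loosening: 8 × 10 × 6 = 480
  Sleeve out of tolerance: 6 × 7 × 6 = 252
  Filter fracture: 1 × 1 × 1 = 1
  Fuse erosion: 2 × 3 × 1 = 6
  Terminal reversed: 2 × 7 × 4 = 56
  Pin drift: 5 × 5 × 10 = 250
RPN > 251: Fuse loosening (480), Sleeve out of tolerance (252).
Sum: 480 + 252 = 732.

732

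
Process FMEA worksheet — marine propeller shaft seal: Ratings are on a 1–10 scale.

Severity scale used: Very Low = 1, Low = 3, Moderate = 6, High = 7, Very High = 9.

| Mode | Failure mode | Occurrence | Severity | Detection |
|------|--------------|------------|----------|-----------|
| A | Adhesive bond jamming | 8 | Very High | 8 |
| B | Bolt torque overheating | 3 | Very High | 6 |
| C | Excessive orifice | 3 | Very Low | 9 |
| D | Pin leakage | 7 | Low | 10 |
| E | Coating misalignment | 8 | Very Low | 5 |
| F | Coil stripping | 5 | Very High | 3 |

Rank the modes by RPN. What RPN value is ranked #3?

162

RPN = Severity × Occurrence × Detection:
  A: 9 × 8 × 8 = 576
  B: 9 × 3 × 6 = 162
  C: 1 × 3 × 9 = 27
  D: 3 × 7 × 10 = 210
  E: 1 × 8 × 5 = 40
  F: 9 × 5 × 3 = 135
Sorted descending: 576, 210, 162, 135, 40, 27.
The third-highest RPN is 162 (B).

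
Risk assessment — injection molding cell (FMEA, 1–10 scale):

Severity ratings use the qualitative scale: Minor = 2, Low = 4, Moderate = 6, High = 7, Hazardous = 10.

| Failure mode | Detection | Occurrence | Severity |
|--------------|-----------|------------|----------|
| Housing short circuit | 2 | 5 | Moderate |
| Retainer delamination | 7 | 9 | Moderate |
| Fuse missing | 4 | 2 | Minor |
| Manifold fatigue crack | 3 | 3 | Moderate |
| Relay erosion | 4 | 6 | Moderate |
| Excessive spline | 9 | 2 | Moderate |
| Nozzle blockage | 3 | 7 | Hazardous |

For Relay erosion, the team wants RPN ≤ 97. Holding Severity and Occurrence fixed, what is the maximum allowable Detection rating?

2

Relay erosion: S=6, O=6, D=4 → current RPN = 144.
Fixed product = 36. Need 36 × D ≤ 97, so D ≤ 97/36 = 2.69.
Maximum integer Detection rating = 2 (gives RPN 72; D=3 would give 108 > 97).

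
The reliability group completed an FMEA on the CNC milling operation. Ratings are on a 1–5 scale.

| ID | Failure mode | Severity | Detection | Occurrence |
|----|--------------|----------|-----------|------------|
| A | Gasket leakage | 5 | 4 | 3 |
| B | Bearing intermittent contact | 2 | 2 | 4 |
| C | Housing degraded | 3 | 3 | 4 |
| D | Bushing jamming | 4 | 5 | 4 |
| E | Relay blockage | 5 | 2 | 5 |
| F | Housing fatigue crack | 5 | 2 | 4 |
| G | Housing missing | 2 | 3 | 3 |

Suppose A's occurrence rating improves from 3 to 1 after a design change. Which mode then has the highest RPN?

D

RPN = Severity × Occurrence × Detection:
  A: 5 × 3 × 4 = 60
  B: 2 × 4 × 2 = 16
  C: 3 × 4 × 3 = 36
  D: 4 × 4 × 5 = 80
  E: 5 × 5 × 2 = 50
  F: 5 × 4 × 2 = 40
  G: 2 × 3 × 3 = 18
After action: A → 5 × 1 × 4 = 20.
Revised RPNs: D=80, E=50, F=40, C=36, A=20, G=18, B=16.
Highest is now D (80).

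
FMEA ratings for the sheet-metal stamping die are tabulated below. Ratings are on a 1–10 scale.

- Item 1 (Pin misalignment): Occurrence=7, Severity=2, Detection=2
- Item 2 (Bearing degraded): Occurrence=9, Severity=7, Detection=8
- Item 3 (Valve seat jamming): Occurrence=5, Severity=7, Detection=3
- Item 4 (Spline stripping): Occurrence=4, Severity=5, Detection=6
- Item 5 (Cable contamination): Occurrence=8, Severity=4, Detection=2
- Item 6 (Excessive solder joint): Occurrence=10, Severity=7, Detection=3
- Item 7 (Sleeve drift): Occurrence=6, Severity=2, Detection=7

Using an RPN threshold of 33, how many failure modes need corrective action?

RPN = Severity × Occurrence × Detection:
  Item 1: 2 × 7 × 2 = 28
  Item 2: 7 × 9 × 8 = 504
  Item 3: 7 × 5 × 3 = 105
  Item 4: 5 × 4 × 6 = 120
  Item 5: 4 × 8 × 2 = 64
  Item 6: 7 × 10 × 3 = 210
  Item 7: 2 × 6 × 7 = 84
Modes with RPN ≥ 33: Item 2 (504), Item 3 (105), Item 4 (120), Item 5 (64), Item 6 (210), Item 7 (84) → 6.

6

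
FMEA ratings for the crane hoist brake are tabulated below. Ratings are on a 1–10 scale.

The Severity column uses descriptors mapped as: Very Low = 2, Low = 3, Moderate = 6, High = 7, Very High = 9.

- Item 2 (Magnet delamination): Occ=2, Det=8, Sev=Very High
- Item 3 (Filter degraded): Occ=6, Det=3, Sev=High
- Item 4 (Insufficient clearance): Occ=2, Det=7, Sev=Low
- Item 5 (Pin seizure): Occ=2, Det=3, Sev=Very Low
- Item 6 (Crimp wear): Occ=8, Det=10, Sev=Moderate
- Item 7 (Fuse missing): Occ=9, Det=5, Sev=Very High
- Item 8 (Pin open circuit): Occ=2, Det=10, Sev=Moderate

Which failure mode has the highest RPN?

RPN = Severity × Occurrence × Detection:
  Item 2: 9 × 2 × 8 = 144
  Item 3: 7 × 6 × 3 = 126
  Item 4: 3 × 2 × 7 = 42
  Item 5: 2 × 2 × 3 = 12
  Item 6: 6 × 8 × 10 = 480
  Item 7: 9 × 9 × 5 = 405
  Item 8: 6 × 2 × 10 = 120
Highest RPN is 480 → Item 6.

Item 6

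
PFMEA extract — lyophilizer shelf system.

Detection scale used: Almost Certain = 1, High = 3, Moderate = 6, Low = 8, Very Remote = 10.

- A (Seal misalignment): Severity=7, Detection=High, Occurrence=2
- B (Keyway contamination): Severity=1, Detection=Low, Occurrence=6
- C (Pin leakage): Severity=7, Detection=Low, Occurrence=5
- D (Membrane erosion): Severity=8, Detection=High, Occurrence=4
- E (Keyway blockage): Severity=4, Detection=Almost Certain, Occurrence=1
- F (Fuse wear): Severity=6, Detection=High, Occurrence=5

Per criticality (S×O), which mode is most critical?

Criticality = Severity × Occurrence:
  A: 7 × 2 = 14
  B: 1 × 6 = 6
  C: 7 × 5 = 35
  D: 8 × 4 = 32
  E: 4 × 1 = 4
  F: 6 × 5 = 30
Highest criticality is 35 → C.

C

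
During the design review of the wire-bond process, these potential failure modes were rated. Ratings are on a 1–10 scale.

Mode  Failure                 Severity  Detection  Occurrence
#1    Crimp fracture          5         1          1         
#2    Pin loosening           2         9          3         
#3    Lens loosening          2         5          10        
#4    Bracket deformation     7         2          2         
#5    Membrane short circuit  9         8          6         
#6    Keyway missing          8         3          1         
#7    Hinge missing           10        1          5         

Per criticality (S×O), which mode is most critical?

Criticality = Severity × Occurrence:
  #1: 5 × 1 = 5
  #2: 2 × 3 = 6
  #3: 2 × 10 = 20
  #4: 7 × 2 = 14
  #5: 9 × 6 = 54
  #6: 8 × 1 = 8
  #7: 10 × 5 = 50
Highest criticality is 54 → #5.

#5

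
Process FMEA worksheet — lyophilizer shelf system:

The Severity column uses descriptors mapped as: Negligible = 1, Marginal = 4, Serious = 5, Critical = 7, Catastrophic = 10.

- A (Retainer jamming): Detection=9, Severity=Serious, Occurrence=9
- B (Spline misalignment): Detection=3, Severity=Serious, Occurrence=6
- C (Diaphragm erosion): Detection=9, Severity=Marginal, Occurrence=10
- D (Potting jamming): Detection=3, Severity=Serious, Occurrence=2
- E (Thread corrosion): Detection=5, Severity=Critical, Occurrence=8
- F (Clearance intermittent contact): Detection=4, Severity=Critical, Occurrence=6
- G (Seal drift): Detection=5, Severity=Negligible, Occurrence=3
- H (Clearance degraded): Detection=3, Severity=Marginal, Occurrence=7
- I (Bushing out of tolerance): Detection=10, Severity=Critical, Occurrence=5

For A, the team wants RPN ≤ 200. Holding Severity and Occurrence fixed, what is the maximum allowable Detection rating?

4

A: S=5, O=9, D=9 → current RPN = 405.
Fixed product = 45. Need 45 × D ≤ 200, so D ≤ 200/45 = 4.44.
Maximum integer Detection rating = 4 (gives RPN 180; D=5 would give 225 > 200).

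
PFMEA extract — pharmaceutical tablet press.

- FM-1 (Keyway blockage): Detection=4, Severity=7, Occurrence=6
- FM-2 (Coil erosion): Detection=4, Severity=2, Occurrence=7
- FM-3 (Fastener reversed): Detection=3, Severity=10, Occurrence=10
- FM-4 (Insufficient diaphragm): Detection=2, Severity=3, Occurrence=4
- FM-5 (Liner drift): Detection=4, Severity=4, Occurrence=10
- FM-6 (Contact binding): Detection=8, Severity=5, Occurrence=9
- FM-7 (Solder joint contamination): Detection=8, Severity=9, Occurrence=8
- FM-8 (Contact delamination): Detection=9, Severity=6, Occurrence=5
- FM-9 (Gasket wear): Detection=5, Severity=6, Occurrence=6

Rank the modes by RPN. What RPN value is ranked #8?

56

RPN = Severity × Occurrence × Detection:
  FM-1: 7 × 6 × 4 = 168
  FM-2: 2 × 7 × 4 = 56
  FM-3: 10 × 10 × 3 = 300
  FM-4: 3 × 4 × 2 = 24
  FM-5: 4 × 10 × 4 = 160
  FM-6: 5 × 9 × 8 = 360
  FM-7: 9 × 8 × 8 = 576
  FM-8: 6 × 5 × 9 = 270
  FM-9: 6 × 6 × 5 = 180
Sorted descending: 576, 360, 300, 270, 180, 168, 160, 56, 24.
The eighth-highest RPN is 56 (FM-2).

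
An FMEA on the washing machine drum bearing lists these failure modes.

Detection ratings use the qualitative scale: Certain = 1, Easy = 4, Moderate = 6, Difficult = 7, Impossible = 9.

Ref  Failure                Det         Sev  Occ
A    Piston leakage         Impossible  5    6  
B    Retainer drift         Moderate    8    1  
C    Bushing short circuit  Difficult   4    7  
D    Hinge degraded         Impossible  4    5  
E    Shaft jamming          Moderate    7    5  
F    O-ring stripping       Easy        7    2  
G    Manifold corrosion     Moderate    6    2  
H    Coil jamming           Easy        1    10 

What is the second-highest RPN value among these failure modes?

RPN = Severity × Occurrence × Detection:
  A: 5 × 6 × 9 = 270
  B: 8 × 1 × 6 = 48
  C: 4 × 7 × 7 = 196
  D: 4 × 5 × 9 = 180
  E: 7 × 5 × 6 = 210
  F: 7 × 2 × 4 = 56
  G: 6 × 2 × 6 = 72
  H: 1 × 10 × 4 = 40
Sorted descending: 270, 210, 196, 180, 72, 56, 48, 40.
The second-highest RPN is 210 (E).

210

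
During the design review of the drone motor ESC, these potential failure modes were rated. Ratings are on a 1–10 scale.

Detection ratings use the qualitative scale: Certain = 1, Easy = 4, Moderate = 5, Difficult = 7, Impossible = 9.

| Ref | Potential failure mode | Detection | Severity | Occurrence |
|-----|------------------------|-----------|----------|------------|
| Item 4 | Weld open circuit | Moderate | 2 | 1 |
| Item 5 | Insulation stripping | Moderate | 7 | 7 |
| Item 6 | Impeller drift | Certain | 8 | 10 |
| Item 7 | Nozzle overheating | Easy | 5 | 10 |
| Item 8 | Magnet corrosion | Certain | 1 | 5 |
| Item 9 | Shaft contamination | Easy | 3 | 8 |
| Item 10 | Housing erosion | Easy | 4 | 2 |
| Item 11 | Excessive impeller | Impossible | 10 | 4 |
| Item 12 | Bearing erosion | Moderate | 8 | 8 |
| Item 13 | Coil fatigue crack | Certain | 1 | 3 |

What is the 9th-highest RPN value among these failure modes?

5

RPN = Severity × Occurrence × Detection:
  Item 4: 2 × 1 × 5 = 10
  Item 5: 7 × 7 × 5 = 245
  Item 6: 8 × 10 × 1 = 80
  Item 7: 5 × 10 × 4 = 200
  Item 8: 1 × 5 × 1 = 5
  Item 9: 3 × 8 × 4 = 96
  Item 10: 4 × 2 × 4 = 32
  Item 11: 10 × 4 × 9 = 360
  Item 12: 8 × 8 × 5 = 320
  Item 13: 1 × 3 × 1 = 3
Sorted descending: 360, 320, 245, 200, 96, 80, 32, 10, 5, 3.
The 9th-highest RPN is 5 (Item 8).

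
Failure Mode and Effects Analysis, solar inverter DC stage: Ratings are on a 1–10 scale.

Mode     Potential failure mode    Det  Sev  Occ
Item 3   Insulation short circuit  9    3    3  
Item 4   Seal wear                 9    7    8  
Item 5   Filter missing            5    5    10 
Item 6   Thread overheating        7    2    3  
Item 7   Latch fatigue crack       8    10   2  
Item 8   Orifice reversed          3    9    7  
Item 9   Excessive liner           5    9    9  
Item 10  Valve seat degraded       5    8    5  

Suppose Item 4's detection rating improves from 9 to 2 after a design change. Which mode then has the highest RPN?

Item 9

RPN = Severity × Occurrence × Detection:
  Item 3: 3 × 3 × 9 = 81
  Item 4: 7 × 8 × 9 = 504
  Item 5: 5 × 10 × 5 = 250
  Item 6: 2 × 3 × 7 = 42
  Item 7: 10 × 2 × 8 = 160
  Item 8: 9 × 7 × 3 = 189
  Item 9: 9 × 9 × 5 = 405
  Item 10: 8 × 5 × 5 = 200
After action: Item 4 → 7 × 8 × 2 = 112.
Revised RPNs: Item 9=405, Item 5=250, Item 10=200, Item 8=189, Item 7=160, Item 4=112, Item 3=81, Item 6=42.
Highest is now Item 9 (405).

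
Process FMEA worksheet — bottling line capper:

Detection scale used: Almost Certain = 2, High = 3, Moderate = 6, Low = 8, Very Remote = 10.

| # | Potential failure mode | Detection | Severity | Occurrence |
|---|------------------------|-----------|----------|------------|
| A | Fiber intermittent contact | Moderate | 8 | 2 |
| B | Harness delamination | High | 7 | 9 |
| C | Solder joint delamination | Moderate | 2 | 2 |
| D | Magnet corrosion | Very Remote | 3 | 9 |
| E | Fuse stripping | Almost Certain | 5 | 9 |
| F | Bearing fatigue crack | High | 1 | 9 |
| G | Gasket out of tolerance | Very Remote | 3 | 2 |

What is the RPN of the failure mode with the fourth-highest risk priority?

90

RPN = Severity × Occurrence × Detection:
  A: 8 × 2 × 6 = 96
  B: 7 × 9 × 3 = 189
  C: 2 × 2 × 6 = 24
  D: 3 × 9 × 10 = 270
  E: 5 × 9 × 2 = 90
  F: 1 × 9 × 3 = 27
  G: 3 × 2 × 10 = 60
Sorted descending: 270, 189, 96, 90, 60, 27, 24.
The fourth-highest RPN is 90 (E).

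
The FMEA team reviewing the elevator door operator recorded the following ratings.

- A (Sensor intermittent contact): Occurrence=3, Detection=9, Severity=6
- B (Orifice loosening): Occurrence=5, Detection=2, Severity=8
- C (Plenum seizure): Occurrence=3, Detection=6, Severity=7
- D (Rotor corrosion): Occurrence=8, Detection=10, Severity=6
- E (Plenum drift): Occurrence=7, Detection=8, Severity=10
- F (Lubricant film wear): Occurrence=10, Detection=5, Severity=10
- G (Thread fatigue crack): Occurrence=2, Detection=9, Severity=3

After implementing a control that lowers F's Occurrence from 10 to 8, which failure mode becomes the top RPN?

E

RPN = Severity × Occurrence × Detection:
  A: 6 × 3 × 9 = 162
  B: 8 × 5 × 2 = 80
  C: 7 × 3 × 6 = 126
  D: 6 × 8 × 10 = 480
  E: 10 × 7 × 8 = 560
  F: 10 × 10 × 5 = 500
  G: 3 × 2 × 9 = 54
After action: F → 10 × 8 × 5 = 400.
Revised RPNs: E=560, D=480, F=400, A=162, C=126, B=80, G=54.
Highest is now E (560).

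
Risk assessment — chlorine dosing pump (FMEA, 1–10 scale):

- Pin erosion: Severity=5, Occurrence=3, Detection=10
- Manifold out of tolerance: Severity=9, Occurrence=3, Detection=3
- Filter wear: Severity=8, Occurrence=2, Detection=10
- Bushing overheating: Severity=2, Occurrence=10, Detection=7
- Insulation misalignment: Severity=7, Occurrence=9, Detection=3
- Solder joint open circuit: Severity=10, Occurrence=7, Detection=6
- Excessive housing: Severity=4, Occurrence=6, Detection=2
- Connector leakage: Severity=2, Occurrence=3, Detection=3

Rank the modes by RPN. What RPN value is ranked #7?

RPN = Severity × Occurrence × Detection:
  Pin erosion: 5 × 3 × 10 = 150
  Manifold out of tolerance: 9 × 3 × 3 = 81
  Filter wear: 8 × 2 × 10 = 160
  Bushing overheating: 2 × 10 × 7 = 140
  Insulation misalignment: 7 × 9 × 3 = 189
  Solder joint open circuit: 10 × 7 × 6 = 420
  Excessive housing: 4 × 6 × 2 = 48
  Connector leakage: 2 × 3 × 3 = 18
Sorted descending: 420, 189, 160, 150, 140, 81, 48, 18.
The seventh-highest RPN is 48 (Excessive housing).

48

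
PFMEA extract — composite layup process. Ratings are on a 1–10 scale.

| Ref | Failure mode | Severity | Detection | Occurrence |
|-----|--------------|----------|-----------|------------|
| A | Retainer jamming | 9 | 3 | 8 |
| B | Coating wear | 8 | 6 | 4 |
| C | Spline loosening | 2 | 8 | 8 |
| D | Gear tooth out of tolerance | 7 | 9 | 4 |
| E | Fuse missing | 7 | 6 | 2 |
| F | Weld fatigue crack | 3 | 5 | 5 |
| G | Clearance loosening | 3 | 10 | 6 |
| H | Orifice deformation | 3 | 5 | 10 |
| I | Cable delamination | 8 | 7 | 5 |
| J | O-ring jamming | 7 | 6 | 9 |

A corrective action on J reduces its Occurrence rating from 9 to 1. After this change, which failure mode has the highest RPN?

RPN = Severity × Occurrence × Detection:
  A: 9 × 8 × 3 = 216
  B: 8 × 4 × 6 = 192
  C: 2 × 8 × 8 = 128
  D: 7 × 4 × 9 = 252
  E: 7 × 2 × 6 = 84
  F: 3 × 5 × 5 = 75
  G: 3 × 6 × 10 = 180
  H: 3 × 10 × 5 = 150
  I: 8 × 5 × 7 = 280
  J: 7 × 9 × 6 = 378
After action: J → 7 × 1 × 6 = 42.
Revised RPNs: I=280, D=252, A=216, B=192, G=180, H=150, C=128, E=84, F=75, J=42.
Highest is now I (280).

I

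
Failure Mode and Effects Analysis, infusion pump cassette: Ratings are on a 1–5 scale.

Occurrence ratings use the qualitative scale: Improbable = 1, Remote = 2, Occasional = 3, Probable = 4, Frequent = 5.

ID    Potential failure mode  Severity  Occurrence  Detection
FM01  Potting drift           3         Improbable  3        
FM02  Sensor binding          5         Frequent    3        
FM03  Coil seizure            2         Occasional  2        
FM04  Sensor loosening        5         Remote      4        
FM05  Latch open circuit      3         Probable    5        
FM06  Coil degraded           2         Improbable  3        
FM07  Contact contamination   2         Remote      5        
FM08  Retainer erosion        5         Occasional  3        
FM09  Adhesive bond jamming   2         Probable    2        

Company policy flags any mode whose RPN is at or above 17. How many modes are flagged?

5

RPN = Severity × Occurrence × Detection:
  FM01: 3 × 1 × 3 = 9
  FM02: 5 × 5 × 3 = 75
  FM03: 2 × 3 × 2 = 12
  FM04: 5 × 2 × 4 = 40
  FM05: 3 × 4 × 5 = 60
  FM06: 2 × 1 × 3 = 6
  FM07: 2 × 2 × 5 = 20
  FM08: 5 × 3 × 3 = 45
  FM09: 2 × 4 × 2 = 16
Modes with RPN ≥ 17: FM02 (75), FM04 (40), FM05 (60), FM07 (20), FM08 (45) → 5.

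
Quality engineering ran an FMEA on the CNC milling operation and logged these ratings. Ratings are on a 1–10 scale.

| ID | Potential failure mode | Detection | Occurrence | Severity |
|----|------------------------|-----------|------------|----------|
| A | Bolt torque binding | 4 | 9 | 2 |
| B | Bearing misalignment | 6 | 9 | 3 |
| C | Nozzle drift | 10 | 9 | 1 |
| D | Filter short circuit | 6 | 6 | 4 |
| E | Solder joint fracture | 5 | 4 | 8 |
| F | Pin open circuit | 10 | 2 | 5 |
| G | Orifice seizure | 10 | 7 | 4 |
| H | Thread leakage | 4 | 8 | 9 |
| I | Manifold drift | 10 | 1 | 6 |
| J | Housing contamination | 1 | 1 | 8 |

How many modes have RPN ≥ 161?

3

RPN = Severity × Occurrence × Detection:
  A: 2 × 9 × 4 = 72
  B: 3 × 9 × 6 = 162
  C: 1 × 9 × 10 = 90
  D: 4 × 6 × 6 = 144
  E: 8 × 4 × 5 = 160
  F: 5 × 2 × 10 = 100
  G: 4 × 7 × 10 = 280
  H: 9 × 8 × 4 = 288
  I: 6 × 1 × 10 = 60
  J: 8 × 1 × 1 = 8
Modes with RPN ≥ 161: B (162), G (280), H (288) → 3.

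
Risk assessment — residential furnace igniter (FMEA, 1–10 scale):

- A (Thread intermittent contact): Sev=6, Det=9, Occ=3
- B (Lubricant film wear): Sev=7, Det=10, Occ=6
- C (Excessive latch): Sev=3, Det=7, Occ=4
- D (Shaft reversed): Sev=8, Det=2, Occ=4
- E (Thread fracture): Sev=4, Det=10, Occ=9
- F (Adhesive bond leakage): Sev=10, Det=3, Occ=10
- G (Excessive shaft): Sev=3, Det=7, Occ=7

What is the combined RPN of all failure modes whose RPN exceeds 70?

1473

RPN = Severity × Occurrence × Detection:
  A: 6 × 3 × 9 = 162
  B: 7 × 6 × 10 = 420
  C: 3 × 4 × 7 = 84
  D: 8 × 4 × 2 = 64
  E: 4 × 9 × 10 = 360
  F: 10 × 10 × 3 = 300
  G: 3 × 7 × 7 = 147
RPN > 70: A (162), B (420), C (84), E (360), F (300), G (147).
Sum: 162 + 420 + 84 + 360 + 300 + 147 = 1473.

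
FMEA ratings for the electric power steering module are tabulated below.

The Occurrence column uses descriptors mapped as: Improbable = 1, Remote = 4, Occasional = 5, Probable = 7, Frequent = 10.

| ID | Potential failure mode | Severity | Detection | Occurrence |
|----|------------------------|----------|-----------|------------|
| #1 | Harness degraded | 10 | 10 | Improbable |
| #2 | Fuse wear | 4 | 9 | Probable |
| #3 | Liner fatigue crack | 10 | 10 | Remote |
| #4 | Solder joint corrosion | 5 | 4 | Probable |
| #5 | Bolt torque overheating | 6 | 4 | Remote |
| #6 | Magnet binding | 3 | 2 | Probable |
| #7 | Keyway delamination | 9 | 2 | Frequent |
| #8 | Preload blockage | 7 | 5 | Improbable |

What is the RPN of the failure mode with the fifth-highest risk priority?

RPN = Severity × Occurrence × Detection:
  #1: 10 × 1 × 10 = 100
  #2: 4 × 7 × 9 = 252
  #3: 10 × 4 × 10 = 400
  #4: 5 × 7 × 4 = 140
  #5: 6 × 4 × 4 = 96
  #6: 3 × 7 × 2 = 42
  #7: 9 × 10 × 2 = 180
  #8: 7 × 1 × 5 = 35
Sorted descending: 400, 252, 180, 140, 100, 96, 42, 35.
The fifth-highest RPN is 100 (#1).

100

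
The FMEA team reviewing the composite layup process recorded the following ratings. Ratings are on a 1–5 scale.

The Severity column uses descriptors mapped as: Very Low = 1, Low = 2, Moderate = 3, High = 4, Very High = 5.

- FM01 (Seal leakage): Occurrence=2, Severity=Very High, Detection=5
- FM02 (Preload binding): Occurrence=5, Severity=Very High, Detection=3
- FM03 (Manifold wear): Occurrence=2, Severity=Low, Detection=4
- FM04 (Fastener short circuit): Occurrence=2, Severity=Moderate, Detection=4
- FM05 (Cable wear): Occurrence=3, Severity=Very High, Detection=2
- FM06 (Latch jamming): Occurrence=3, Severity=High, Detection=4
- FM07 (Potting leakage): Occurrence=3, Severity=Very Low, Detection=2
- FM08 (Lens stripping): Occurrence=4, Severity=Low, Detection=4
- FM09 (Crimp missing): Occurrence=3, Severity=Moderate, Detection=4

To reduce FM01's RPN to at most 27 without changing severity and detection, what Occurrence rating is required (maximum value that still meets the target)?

FM01: S=5, O=2, D=5 → current RPN = 50.
Fixed product = 25. Need 25 × O ≤ 27, so O ≤ 27/25 = 1.08.
Maximum integer Occurrence rating = 1 (gives RPN 25; O=2 would give 50 > 27).

1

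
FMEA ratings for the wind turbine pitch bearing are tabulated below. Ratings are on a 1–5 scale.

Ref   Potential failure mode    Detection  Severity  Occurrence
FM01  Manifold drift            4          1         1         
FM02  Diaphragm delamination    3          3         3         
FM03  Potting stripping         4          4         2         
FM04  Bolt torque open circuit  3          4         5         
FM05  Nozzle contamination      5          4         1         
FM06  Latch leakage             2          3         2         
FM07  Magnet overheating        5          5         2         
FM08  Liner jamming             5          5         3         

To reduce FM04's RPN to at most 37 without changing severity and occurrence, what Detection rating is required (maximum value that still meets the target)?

FM04: S=4, O=5, D=3 → current RPN = 60.
Fixed product = 20. Need 20 × D ≤ 37, so D ≤ 37/20 = 1.85.
Maximum integer Detection rating = 1 (gives RPN 20; D=2 would give 40 > 37).

1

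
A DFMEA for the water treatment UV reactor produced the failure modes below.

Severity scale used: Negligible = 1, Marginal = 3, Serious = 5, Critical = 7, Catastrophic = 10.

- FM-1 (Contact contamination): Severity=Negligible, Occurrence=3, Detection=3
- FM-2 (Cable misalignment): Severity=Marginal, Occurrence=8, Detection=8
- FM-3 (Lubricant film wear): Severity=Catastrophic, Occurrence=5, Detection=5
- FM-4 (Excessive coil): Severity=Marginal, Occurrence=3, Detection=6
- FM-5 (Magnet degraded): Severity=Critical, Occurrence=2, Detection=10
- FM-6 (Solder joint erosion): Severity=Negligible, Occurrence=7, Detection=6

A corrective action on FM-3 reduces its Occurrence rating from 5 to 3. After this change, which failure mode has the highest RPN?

RPN = Severity × Occurrence × Detection:
  FM-1: 1 × 3 × 3 = 9
  FM-2: 3 × 8 × 8 = 192
  FM-3: 10 × 5 × 5 = 250
  FM-4: 3 × 3 × 6 = 54
  FM-5: 7 × 2 × 10 = 140
  FM-6: 1 × 7 × 6 = 42
After action: FM-3 → 10 × 3 × 5 = 150.
Revised RPNs: FM-2=192, FM-3=150, FM-5=140, FM-4=54, FM-6=42, FM-1=9.
Highest is now FM-2 (192).

FM-2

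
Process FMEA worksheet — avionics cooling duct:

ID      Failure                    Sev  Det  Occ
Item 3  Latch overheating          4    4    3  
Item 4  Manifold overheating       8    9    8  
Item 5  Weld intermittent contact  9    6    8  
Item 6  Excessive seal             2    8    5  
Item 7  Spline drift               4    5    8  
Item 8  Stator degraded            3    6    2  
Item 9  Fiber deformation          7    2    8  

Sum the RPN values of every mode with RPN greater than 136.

1168

RPN = Severity × Occurrence × Detection:
  Item 3: 4 × 3 × 4 = 48
  Item 4: 8 × 8 × 9 = 576
  Item 5: 9 × 8 × 6 = 432
  Item 6: 2 × 5 × 8 = 80
  Item 7: 4 × 8 × 5 = 160
  Item 8: 3 × 2 × 6 = 36
  Item 9: 7 × 8 × 2 = 112
RPN > 136: Item 4 (576), Item 5 (432), Item 7 (160).
Sum: 576 + 432 + 160 = 1168.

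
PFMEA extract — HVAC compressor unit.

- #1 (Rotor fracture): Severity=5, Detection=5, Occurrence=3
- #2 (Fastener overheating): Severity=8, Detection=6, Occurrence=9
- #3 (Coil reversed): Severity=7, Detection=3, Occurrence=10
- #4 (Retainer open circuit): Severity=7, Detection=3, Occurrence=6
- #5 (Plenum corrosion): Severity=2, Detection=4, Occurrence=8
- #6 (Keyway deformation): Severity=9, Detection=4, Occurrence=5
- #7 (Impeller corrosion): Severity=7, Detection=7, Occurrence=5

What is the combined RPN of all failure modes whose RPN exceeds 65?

RPN = Severity × Occurrence × Detection:
  #1: 5 × 3 × 5 = 75
  #2: 8 × 9 × 6 = 432
  #3: 7 × 10 × 3 = 210
  #4: 7 × 6 × 3 = 126
  #5: 2 × 8 × 4 = 64
  #6: 9 × 5 × 4 = 180
  #7: 7 × 5 × 7 = 245
RPN > 65: #1 (75), #2 (432), #3 (210), #4 (126), #6 (180), #7 (245).
Sum: 75 + 432 + 210 + 126 + 180 + 245 = 1268.

1268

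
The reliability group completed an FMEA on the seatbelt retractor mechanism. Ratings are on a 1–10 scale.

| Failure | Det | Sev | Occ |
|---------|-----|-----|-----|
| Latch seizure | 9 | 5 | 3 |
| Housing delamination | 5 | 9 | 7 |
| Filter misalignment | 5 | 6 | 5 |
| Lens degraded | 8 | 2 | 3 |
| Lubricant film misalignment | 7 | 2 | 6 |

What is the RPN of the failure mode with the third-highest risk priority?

135

RPN = Severity × Occurrence × Detection:
  Latch seizure: 5 × 3 × 9 = 135
  Housing delamination: 9 × 7 × 5 = 315
  Filter misalignment: 6 × 5 × 5 = 150
  Lens degraded: 2 × 3 × 8 = 48
  Lubricant film misalignment: 2 × 6 × 7 = 84
Sorted descending: 315, 150, 135, 84, 48.
The third-highest RPN is 135 (Latch seizure).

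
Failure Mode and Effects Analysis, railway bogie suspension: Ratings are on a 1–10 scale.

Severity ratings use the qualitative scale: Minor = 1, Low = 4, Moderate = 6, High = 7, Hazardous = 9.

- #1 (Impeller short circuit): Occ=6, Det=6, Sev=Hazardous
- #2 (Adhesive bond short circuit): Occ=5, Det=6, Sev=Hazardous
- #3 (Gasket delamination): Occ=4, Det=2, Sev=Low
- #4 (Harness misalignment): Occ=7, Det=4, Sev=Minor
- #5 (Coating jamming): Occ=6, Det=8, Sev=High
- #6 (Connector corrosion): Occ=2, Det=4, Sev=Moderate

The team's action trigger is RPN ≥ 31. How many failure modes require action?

RPN = Severity × Occurrence × Detection:
  #1: 9 × 6 × 6 = 324
  #2: 9 × 5 × 6 = 270
  #3: 4 × 4 × 2 = 32
  #4: 1 × 7 × 4 = 28
  #5: 7 × 6 × 8 = 336
  #6: 6 × 2 × 4 = 48
Modes with RPN ≥ 31: #1 (324), #2 (270), #3 (32), #5 (336), #6 (48) → 5.

5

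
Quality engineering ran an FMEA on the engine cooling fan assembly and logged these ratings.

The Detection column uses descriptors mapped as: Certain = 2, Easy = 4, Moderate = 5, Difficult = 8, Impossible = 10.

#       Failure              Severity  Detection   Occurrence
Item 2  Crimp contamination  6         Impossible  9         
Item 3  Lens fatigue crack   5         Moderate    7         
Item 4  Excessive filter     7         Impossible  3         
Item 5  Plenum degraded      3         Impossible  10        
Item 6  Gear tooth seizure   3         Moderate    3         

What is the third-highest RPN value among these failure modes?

RPN = Severity × Occurrence × Detection:
  Item 2: 6 × 9 × 10 = 540
  Item 3: 5 × 7 × 5 = 175
  Item 4: 7 × 3 × 10 = 210
  Item 5: 3 × 10 × 10 = 300
  Item 6: 3 × 3 × 5 = 45
Sorted descending: 540, 300, 210, 175, 45.
The third-highest RPN is 210 (Item 4).

210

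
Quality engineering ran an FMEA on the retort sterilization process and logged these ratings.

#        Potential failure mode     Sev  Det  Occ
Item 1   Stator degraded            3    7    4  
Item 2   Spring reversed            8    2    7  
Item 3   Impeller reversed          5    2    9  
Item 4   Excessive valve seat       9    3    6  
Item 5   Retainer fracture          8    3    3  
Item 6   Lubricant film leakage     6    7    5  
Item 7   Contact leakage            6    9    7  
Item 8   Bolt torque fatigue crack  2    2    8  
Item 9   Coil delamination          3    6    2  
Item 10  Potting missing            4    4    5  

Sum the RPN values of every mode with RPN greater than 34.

RPN = Severity × Occurrence × Detection:
  Item 1: 3 × 4 × 7 = 84
  Item 2: 8 × 7 × 2 = 112
  Item 3: 5 × 9 × 2 = 90
  Item 4: 9 × 6 × 3 = 162
  Item 5: 8 × 3 × 3 = 72
  Item 6: 6 × 5 × 7 = 210
  Item 7: 6 × 7 × 9 = 378
  Item 8: 2 × 8 × 2 = 32
  Item 9: 3 × 2 × 6 = 36
  Item 10: 4 × 5 × 4 = 80
RPN > 34: Item 1 (84), Item 2 (112), Item 3 (90), Item 4 (162), Item 5 (72), Item 6 (210), Item 7 (378), Item 9 (36), Item 10 (80).
Sum: 84 + 112 + 90 + 162 + 72 + 210 + 378 + 36 + 80 = 1224.

1224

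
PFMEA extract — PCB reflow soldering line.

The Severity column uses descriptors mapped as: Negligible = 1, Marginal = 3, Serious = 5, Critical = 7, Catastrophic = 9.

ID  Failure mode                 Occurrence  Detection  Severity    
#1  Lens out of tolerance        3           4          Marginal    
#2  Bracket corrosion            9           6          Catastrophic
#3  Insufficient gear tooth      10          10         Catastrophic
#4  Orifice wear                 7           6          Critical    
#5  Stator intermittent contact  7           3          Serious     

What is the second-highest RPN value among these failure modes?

RPN = Severity × Occurrence × Detection:
  #1: 3 × 3 × 4 = 36
  #2: 9 × 9 × 6 = 486
  #3: 9 × 10 × 10 = 900
  #4: 7 × 7 × 6 = 294
  #5: 5 × 7 × 3 = 105
Sorted descending: 900, 486, 294, 105, 36.
The second-highest RPN is 486 (#2).

486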